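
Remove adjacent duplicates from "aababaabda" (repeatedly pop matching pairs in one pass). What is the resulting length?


Input: aababaabda
Stack-based adjacent duplicate removal:
  Read 'a': push. Stack: a
  Read 'a': matches stack top 'a' => pop. Stack: (empty)
  Read 'b': push. Stack: b
  Read 'a': push. Stack: ba
  Read 'b': push. Stack: bab
  Read 'a': push. Stack: baba
  Read 'a': matches stack top 'a' => pop. Stack: bab
  Read 'b': matches stack top 'b' => pop. Stack: ba
  Read 'd': push. Stack: bad
  Read 'a': push. Stack: bada
Final stack: "bada" (length 4)

4


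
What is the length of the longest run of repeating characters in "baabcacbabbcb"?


Input: "baabcacbabbcb"
Scanning for longest run:
  Position 1 ('a'): new char, reset run to 1
  Position 2 ('a'): continues run of 'a', length=2
  Position 3 ('b'): new char, reset run to 1
  Position 4 ('c'): new char, reset run to 1
  Position 5 ('a'): new char, reset run to 1
  Position 6 ('c'): new char, reset run to 1
  Position 7 ('b'): new char, reset run to 1
  Position 8 ('a'): new char, reset run to 1
  Position 9 ('b'): new char, reset run to 1
  Position 10 ('b'): continues run of 'b', length=2
  Position 11 ('c'): new char, reset run to 1
  Position 12 ('b'): new char, reset run to 1
Longest run: 'a' with length 2

2


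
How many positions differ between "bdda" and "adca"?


Comparing "bdda" and "adca" position by position:
  Position 0: 'b' vs 'a' => DIFFER
  Position 1: 'd' vs 'd' => same
  Position 2: 'd' vs 'c' => DIFFER
  Position 3: 'a' vs 'a' => same
Positions that differ: 2

2


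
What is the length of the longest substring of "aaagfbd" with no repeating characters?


Input: "aaagfbd"
Sliding window (track last position of each char):
  Position 0 ('a'): window [0,0] length 1 -- new best
  Position 1 ('a'): repeat (last at 0), move window start to 1
  Position 1 ('a'): window [1,1] length 1
  Position 2 ('a'): repeat (last at 1), move window start to 2
  Position 2 ('a'): window [2,2] length 1
  Position 3 ('g'): window [2,3] length 2 -- new best
  Position 4 ('f'): window [2,4] length 3 -- new best
  Position 5 ('b'): window [2,5] length 4 -- new best
  Position 6 ('d'): window [2,6] length 5 -- new best
Longest substring with no repeats: "agfbd" with length 5

5


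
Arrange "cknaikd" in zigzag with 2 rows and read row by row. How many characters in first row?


Zigzag "cknaikd" into 2 rows:
Placing characters:
  'c' => row 0
  'k' => row 1
  'n' => row 0
  'a' => row 1
  'i' => row 0
  'k' => row 1
  'd' => row 0
Rows:
  Row 0: "cnid"
  Row 1: "kak"
First row length: 4

4


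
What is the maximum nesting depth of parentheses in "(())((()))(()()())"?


Input: "(())((()))(()()())"
Tracking depth:
  Position 0 '(': depth becomes 1
  Position 1 '(': depth becomes 2
  Position 2 ')': depth becomes 1
  Position 3 ')': depth becomes 0
  Position 4 '(': depth becomes 1
  Position 5 '(': depth becomes 2
  Position 6 '(': depth becomes 3
  Position 7 ')': depth becomes 2
  Position 8 ')': depth becomes 1
  Position 9 ')': depth becomes 0
  Position 10 '(': depth becomes 1
  Position 11 '(': depth becomes 2
  Position 12 ')': depth becomes 1
  Position 13 '(': depth becomes 2
  Position 14 ')': depth becomes 1
  Position 15 '(': depth becomes 2
  Position 16 ')': depth becomes 1
  Position 17 ')': depth becomes 0
Maximum depth reached: 3

3


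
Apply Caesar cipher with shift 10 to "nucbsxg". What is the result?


Caesar cipher: shift "nucbsxg" by 10
  'n' (pos 13) + 10 = pos 23 = 'x'
  'u' (pos 20) + 10 = pos 4 = 'e'
  'c' (pos 2) + 10 = pos 12 = 'm'
  'b' (pos 1) + 10 = pos 11 = 'l'
  's' (pos 18) + 10 = pos 2 = 'c'
  'x' (pos 23) + 10 = pos 7 = 'h'
  'g' (pos 6) + 10 = pos 16 = 'q'
Result: xemlchq

xemlchq


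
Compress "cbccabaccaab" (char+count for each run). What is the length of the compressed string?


Input: cbccabaccaab
Runs:
  'c' x 1 => "c1"
  'b' x 1 => "b1"
  'c' x 2 => "c2"
  'a' x 1 => "a1"
  'b' x 1 => "b1"
  'a' x 1 => "a1"
  'c' x 2 => "c2"
  'a' x 2 => "a2"
  'b' x 1 => "b1"
Compressed: "c1b1c2a1b1a1c2a2b1"
Compressed length: 18

18


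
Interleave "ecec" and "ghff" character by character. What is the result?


Interleaving "ecec" and "ghff":
  Position 0: 'e' from first, 'g' from second => "eg"
  Position 1: 'c' from first, 'h' from second => "ch"
  Position 2: 'e' from first, 'f' from second => "ef"
  Position 3: 'c' from first, 'f' from second => "cf"
Result: egchefcf

egchefcf


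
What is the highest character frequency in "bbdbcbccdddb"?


Input: bbdbcbccdddb
Character counts:
  'b': 5
  'c': 3
  'd': 4
Maximum frequency: 5

5


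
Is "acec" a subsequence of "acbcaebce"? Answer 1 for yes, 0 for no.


Check if "acec" is a subsequence of "acbcaebce"
Greedy scan:
  Position 0 ('a'): matches sub[0] = 'a'
  Position 1 ('c'): matches sub[1] = 'c'
  Position 2 ('b'): no match needed
  Position 3 ('c'): no match needed
  Position 4 ('a'): no match needed
  Position 5 ('e'): matches sub[2] = 'e'
  Position 6 ('b'): no match needed
  Position 7 ('c'): matches sub[3] = 'c'
  Position 8 ('e'): no match needed
All 4 characters matched => is a subsequence

1


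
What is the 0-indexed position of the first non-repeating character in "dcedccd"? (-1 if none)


Input: dcedccd
Character frequencies:
  'c': 3
  'd': 3
  'e': 1
Scanning left to right for freq == 1:
  Position 0 ('d'): freq=3, skip
  Position 1 ('c'): freq=3, skip
  Position 2 ('e'): unique! => answer = 2

2


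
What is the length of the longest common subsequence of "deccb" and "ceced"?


LCS of "deccb" and "ceced"
DP table:
           c    e    c    e    d
      0    0    0    0    0    0
  d   0    0    0    0    0    1
  e   0    0    1    1    1    1
  c   0    1    1    2    2    2
  c   0    1    1    2    2    2
  b   0    1    1    2    2    2
LCS length = dp[5][5] = 2

2


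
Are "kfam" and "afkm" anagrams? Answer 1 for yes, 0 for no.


Strings: "kfam", "afkm"
Sorted first:  afkm
Sorted second: afkm
Sorted forms match => anagrams

1


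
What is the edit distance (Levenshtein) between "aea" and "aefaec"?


Computing edit distance: "aea" -> "aefaec"
DP table:
           a    e    f    a    e    c
      0    1    2    3    4    5    6
  a   1    0    1    2    3    4    5
  e   2    1    0    1    2    3    4
  a   3    2    1    1    1    2    3
Edit distance = dp[3][6] = 3

3


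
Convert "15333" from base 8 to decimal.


Input: "15333" in base 8
Positional expansion:
  Digit '1' (value 1) x 8^4 = 4096
  Digit '5' (value 5) x 8^3 = 2560
  Digit '3' (value 3) x 8^2 = 192
  Digit '3' (value 3) x 8^1 = 24
  Digit '3' (value 3) x 8^0 = 3
Sum = 6875

6875


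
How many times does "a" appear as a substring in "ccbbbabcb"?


Searching for "a" in "ccbbbabcb"
Scanning each position:
  Position 0: "c" => no
  Position 1: "c" => no
  Position 2: "b" => no
  Position 3: "b" => no
  Position 4: "b" => no
  Position 5: "a" => MATCH
  Position 6: "b" => no
  Position 7: "c" => no
  Position 8: "b" => no
Total occurrences: 1

1


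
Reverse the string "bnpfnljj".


Input: bnpfnljj
Reading characters right to left:
  Position 7: 'j'
  Position 6: 'j'
  Position 5: 'l'
  Position 4: 'n'
  Position 3: 'f'
  Position 2: 'p'
  Position 1: 'n'
  Position 0: 'b'
Reversed: jjlnfpnb

jjlnfpnb


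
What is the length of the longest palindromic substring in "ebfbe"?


Input: "ebfbe"
Checking substrings for palindromes:
  [0:5] "ebfbe" (len 5) => palindrome
  [1:4] "bfb" (len 3) => palindrome
Longest palindromic substring: "ebfbe" with length 5

5


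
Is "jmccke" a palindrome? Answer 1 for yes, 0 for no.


Input: jmccke
Reversed: ekccmj
  Compare pos 0 ('j') with pos 5 ('e'): MISMATCH
  Compare pos 1 ('m') with pos 4 ('k'): MISMATCH
  Compare pos 2 ('c') with pos 3 ('c'): match
Result: not a palindrome

0


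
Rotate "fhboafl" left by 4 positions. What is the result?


Input: "fhboafl", rotate left by 4
First 4 characters: "fhbo"
Remaining characters: "afl"
Concatenate remaining + first: "afl" + "fhbo" = "aflfhbo"

aflfhbo


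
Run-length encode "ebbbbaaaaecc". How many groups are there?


Input: ebbbbaaaaecc
Scanning for consecutive runs:
  Group 1: 'e' x 1 (positions 0-0)
  Group 2: 'b' x 4 (positions 1-4)
  Group 3: 'a' x 4 (positions 5-8)
  Group 4: 'e' x 1 (positions 9-9)
  Group 5: 'c' x 2 (positions 10-11)
Total groups: 5

5


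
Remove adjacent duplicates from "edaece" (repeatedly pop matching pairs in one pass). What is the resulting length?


Input: edaece
Stack-based adjacent duplicate removal:
  Read 'e': push. Stack: e
  Read 'd': push. Stack: ed
  Read 'a': push. Stack: eda
  Read 'e': push. Stack: edae
  Read 'c': push. Stack: edaec
  Read 'e': push. Stack: edaece
Final stack: "edaece" (length 6)

6


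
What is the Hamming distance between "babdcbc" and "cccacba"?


Comparing "babdcbc" and "cccacba" position by position:
  Position 0: 'b' vs 'c' => differ
  Position 1: 'a' vs 'c' => differ
  Position 2: 'b' vs 'c' => differ
  Position 3: 'd' vs 'a' => differ
  Position 4: 'c' vs 'c' => same
  Position 5: 'b' vs 'b' => same
  Position 6: 'c' vs 'a' => differ
Total differences (Hamming distance): 5

5


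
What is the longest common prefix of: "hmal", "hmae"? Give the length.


Words: hmal, hmae
  Position 0: all 'h' => match
  Position 1: all 'm' => match
  Position 2: all 'a' => match
  Position 3: ('l', 'e') => mismatch, stop
LCP = "hma" (length 3)

3


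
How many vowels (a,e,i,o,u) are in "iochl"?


Input: iochl
Checking each character:
  'i' at position 0: vowel (running total: 1)
  'o' at position 1: vowel (running total: 2)
  'c' at position 2: consonant
  'h' at position 3: consonant
  'l' at position 4: consonant
Total vowels: 2

2


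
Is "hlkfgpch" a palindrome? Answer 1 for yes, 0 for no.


Input: hlkfgpch
Reversed: hcpgfklh
  Compare pos 0 ('h') with pos 7 ('h'): match
  Compare pos 1 ('l') with pos 6 ('c'): MISMATCH
  Compare pos 2 ('k') with pos 5 ('p'): MISMATCH
  Compare pos 3 ('f') with pos 4 ('g'): MISMATCH
Result: not a palindrome

0


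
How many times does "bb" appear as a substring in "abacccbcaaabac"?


Searching for "bb" in "abacccbcaaabac"
Scanning each position:
  Position 0: "ab" => no
  Position 1: "ba" => no
  Position 2: "ac" => no
  Position 3: "cc" => no
  Position 4: "cc" => no
  Position 5: "cb" => no
  Position 6: "bc" => no
  Position 7: "ca" => no
  Position 8: "aa" => no
  Position 9: "aa" => no
  Position 10: "ab" => no
  Position 11: "ba" => no
  Position 12: "ac" => no
Total occurrences: 0

0


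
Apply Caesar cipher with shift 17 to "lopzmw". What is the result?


Caesar cipher: shift "lopzmw" by 17
  'l' (pos 11) + 17 = pos 2 = 'c'
  'o' (pos 14) + 17 = pos 5 = 'f'
  'p' (pos 15) + 17 = pos 6 = 'g'
  'z' (pos 25) + 17 = pos 16 = 'q'
  'm' (pos 12) + 17 = pos 3 = 'd'
  'w' (pos 22) + 17 = pos 13 = 'n'
Result: cfgqdn

cfgqdn


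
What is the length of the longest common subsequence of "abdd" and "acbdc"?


LCS of "abdd" and "acbdc"
DP table:
           a    c    b    d    c
      0    0    0    0    0    0
  a   0    1    1    1    1    1
  b   0    1    1    2    2    2
  d   0    1    1    2    3    3
  d   0    1    1    2    3    3
LCS length = dp[4][5] = 3

3


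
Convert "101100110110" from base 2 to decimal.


Input: "101100110110" in base 2
Positional expansion:
  Digit '1' (value 1) x 2^11 = 2048
  Digit '0' (value 0) x 2^10 = 0
  Digit '1' (value 1) x 2^9 = 512
  Digit '1' (value 1) x 2^8 = 256
  Digit '0' (value 0) x 2^7 = 0
  Digit '0' (value 0) x 2^6 = 0
  Digit '1' (value 1) x 2^5 = 32
  Digit '1' (value 1) x 2^4 = 16
  Digit '0' (value 0) x 2^3 = 0
  Digit '1' (value 1) x 2^2 = 4
  Digit '1' (value 1) x 2^1 = 2
  Digit '0' (value 0) x 2^0 = 0
Sum = 2870

2870


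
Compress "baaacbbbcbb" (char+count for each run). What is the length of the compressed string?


Input: baaacbbbcbb
Runs:
  'b' x 1 => "b1"
  'a' x 3 => "a3"
  'c' x 1 => "c1"
  'b' x 3 => "b3"
  'c' x 1 => "c1"
  'b' x 2 => "b2"
Compressed: "b1a3c1b3c1b2"
Compressed length: 12

12


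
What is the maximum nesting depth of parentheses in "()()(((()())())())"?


Input: "()()(((()())())())"
Tracking depth:
  Position 0 '(': depth becomes 1
  Position 1 ')': depth becomes 0
  Position 2 '(': depth becomes 1
  Position 3 ')': depth becomes 0
  Position 4 '(': depth becomes 1
  Position 5 '(': depth becomes 2
  Position 6 '(': depth becomes 3
  Position 7 '(': depth becomes 4
  Position 8 ')': depth becomes 3
  Position 9 '(': depth becomes 4
  Position 10 ')': depth becomes 3
  Position 11 ')': depth becomes 2
  Position 12 '(': depth becomes 3
  Position 13 ')': depth becomes 2
  Position 14 ')': depth becomes 1
  Position 15 '(': depth becomes 2
  Position 16 ')': depth becomes 1
  Position 17 ')': depth becomes 0
Maximum depth reached: 4

4


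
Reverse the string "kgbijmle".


Input: kgbijmle
Reading characters right to left:
  Position 7: 'e'
  Position 6: 'l'
  Position 5: 'm'
  Position 4: 'j'
  Position 3: 'i'
  Position 2: 'b'
  Position 1: 'g'
  Position 0: 'k'
Reversed: elmjibgk

elmjibgk


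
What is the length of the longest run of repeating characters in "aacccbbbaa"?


Input: "aacccbbbaa"
Scanning for longest run:
  Position 1 ('a'): continues run of 'a', length=2
  Position 2 ('c'): new char, reset run to 1
  Position 3 ('c'): continues run of 'c', length=2
  Position 4 ('c'): continues run of 'c', length=3
  Position 5 ('b'): new char, reset run to 1
  Position 6 ('b'): continues run of 'b', length=2
  Position 7 ('b'): continues run of 'b', length=3
  Position 8 ('a'): new char, reset run to 1
  Position 9 ('a'): continues run of 'a', length=2
Longest run: 'c' with length 3

3


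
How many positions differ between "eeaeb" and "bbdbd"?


Comparing "eeaeb" and "bbdbd" position by position:
  Position 0: 'e' vs 'b' => DIFFER
  Position 1: 'e' vs 'b' => DIFFER
  Position 2: 'a' vs 'd' => DIFFER
  Position 3: 'e' vs 'b' => DIFFER
  Position 4: 'b' vs 'd' => DIFFER
Positions that differ: 5

5


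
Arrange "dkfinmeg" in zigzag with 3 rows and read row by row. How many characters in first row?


Zigzag "dkfinmeg" into 3 rows:
Placing characters:
  'd' => row 0
  'k' => row 1
  'f' => row 2
  'i' => row 1
  'n' => row 0
  'm' => row 1
  'e' => row 2
  'g' => row 1
Rows:
  Row 0: "dn"
  Row 1: "kimg"
  Row 2: "fe"
First row length: 2

2


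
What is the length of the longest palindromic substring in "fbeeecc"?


Input: "fbeeecc"
Checking substrings for palindromes:
  [2:5] "eee" (len 3) => palindrome
  [2:4] "ee" (len 2) => palindrome
  [3:5] "ee" (len 2) => palindrome
  [5:7] "cc" (len 2) => palindrome
Longest palindromic substring: "eee" with length 3

3


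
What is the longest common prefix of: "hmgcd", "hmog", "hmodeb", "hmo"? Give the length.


Words: hmgcd, hmog, hmodeb, hmo
  Position 0: all 'h' => match
  Position 1: all 'm' => match
  Position 2: ('g', 'o', 'o', 'o') => mismatch, stop
LCP = "hm" (length 2)

2


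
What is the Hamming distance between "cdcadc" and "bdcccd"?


Comparing "cdcadc" and "bdcccd" position by position:
  Position 0: 'c' vs 'b' => differ
  Position 1: 'd' vs 'd' => same
  Position 2: 'c' vs 'c' => same
  Position 3: 'a' vs 'c' => differ
  Position 4: 'd' vs 'c' => differ
  Position 5: 'c' vs 'd' => differ
Total differences (Hamming distance): 4

4


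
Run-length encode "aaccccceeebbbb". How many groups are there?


Input: aaccccceeebbbb
Scanning for consecutive runs:
  Group 1: 'a' x 2 (positions 0-1)
  Group 2: 'c' x 5 (positions 2-6)
  Group 3: 'e' x 3 (positions 7-9)
  Group 4: 'b' x 4 (positions 10-13)
Total groups: 4

4


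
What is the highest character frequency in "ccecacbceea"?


Input: ccecacbceea
Character counts:
  'a': 2
  'b': 1
  'c': 5
  'e': 3
Maximum frequency: 5

5


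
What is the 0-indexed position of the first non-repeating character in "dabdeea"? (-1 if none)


Input: dabdeea
Character frequencies:
  'a': 2
  'b': 1
  'd': 2
  'e': 2
Scanning left to right for freq == 1:
  Position 0 ('d'): freq=2, skip
  Position 1 ('a'): freq=2, skip
  Position 2 ('b'): unique! => answer = 2

2


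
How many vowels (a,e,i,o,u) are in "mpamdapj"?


Input: mpamdapj
Checking each character:
  'm' at position 0: consonant
  'p' at position 1: consonant
  'a' at position 2: vowel (running total: 1)
  'm' at position 3: consonant
  'd' at position 4: consonant
  'a' at position 5: vowel (running total: 2)
  'p' at position 6: consonant
  'j' at position 7: consonant
Total vowels: 2

2


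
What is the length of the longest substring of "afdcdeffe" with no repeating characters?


Input: "afdcdeffe"
Sliding window (track last position of each char):
  Position 0 ('a'): window [0,0] length 1 -- new best
  Position 1 ('f'): window [0,1] length 2 -- new best
  Position 2 ('d'): window [0,2] length 3 -- new best
  Position 3 ('c'): window [0,3] length 4 -- new best
  Position 4 ('d'): repeat (last at 2), move window start to 3
  Position 4 ('d'): window [3,4] length 2
  Position 5 ('e'): window [3,5] length 3
  Position 6 ('f'): window [3,6] length 4
  Position 7 ('f'): repeat (last at 6), move window start to 7
  Position 7 ('f'): window [7,7] length 1
  Position 8 ('e'): window [7,8] length 2
Longest substring with no repeats: "afdc" with length 4

4


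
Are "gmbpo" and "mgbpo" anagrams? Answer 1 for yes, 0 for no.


Strings: "gmbpo", "mgbpo"
Sorted first:  bgmop
Sorted second: bgmop
Sorted forms match => anagrams

1


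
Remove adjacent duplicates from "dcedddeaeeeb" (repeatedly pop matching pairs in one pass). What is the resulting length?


Input: dcedddeaeeeb
Stack-based adjacent duplicate removal:
  Read 'd': push. Stack: d
  Read 'c': push. Stack: dc
  Read 'e': push. Stack: dce
  Read 'd': push. Stack: dced
  Read 'd': matches stack top 'd' => pop. Stack: dce
  Read 'd': push. Stack: dced
  Read 'e': push. Stack: dcede
  Read 'a': push. Stack: dcedea
  Read 'e': push. Stack: dcedeae
  Read 'e': matches stack top 'e' => pop. Stack: dcedea
  Read 'e': push. Stack: dcedeae
  Read 'b': push. Stack: dcedeaeb
Final stack: "dcedeaeb" (length 8)

8


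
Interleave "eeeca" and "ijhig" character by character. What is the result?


Interleaving "eeeca" and "ijhig":
  Position 0: 'e' from first, 'i' from second => "ei"
  Position 1: 'e' from first, 'j' from second => "ej"
  Position 2: 'e' from first, 'h' from second => "eh"
  Position 3: 'c' from first, 'i' from second => "ci"
  Position 4: 'a' from first, 'g' from second => "ag"
Result: eiejehciag

eiejehciag


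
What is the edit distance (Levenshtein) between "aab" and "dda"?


Computing edit distance: "aab" -> "dda"
DP table:
           d    d    a
      0    1    2    3
  a   1    1    2    2
  a   2    2    2    2
  b   3    3    3    3
Edit distance = dp[3][3] = 3

3


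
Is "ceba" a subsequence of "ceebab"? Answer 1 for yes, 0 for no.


Check if "ceba" is a subsequence of "ceebab"
Greedy scan:
  Position 0 ('c'): matches sub[0] = 'c'
  Position 1 ('e'): matches sub[1] = 'e'
  Position 2 ('e'): no match needed
  Position 3 ('b'): matches sub[2] = 'b'
  Position 4 ('a'): matches sub[3] = 'a'
  Position 5 ('b'): no match needed
All 4 characters matched => is a subsequence

1


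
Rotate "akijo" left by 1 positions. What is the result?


Input: "akijo", rotate left by 1
First 1 characters: "a"
Remaining characters: "kijo"
Concatenate remaining + first: "kijo" + "a" = "kijoa"

kijoa


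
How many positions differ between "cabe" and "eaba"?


Comparing "cabe" and "eaba" position by position:
  Position 0: 'c' vs 'e' => DIFFER
  Position 1: 'a' vs 'a' => same
  Position 2: 'b' vs 'b' => same
  Position 3: 'e' vs 'a' => DIFFER
Positions that differ: 2

2


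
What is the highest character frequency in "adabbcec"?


Input: adabbcec
Character counts:
  'a': 2
  'b': 2
  'c': 2
  'd': 1
  'e': 1
Maximum frequency: 2

2


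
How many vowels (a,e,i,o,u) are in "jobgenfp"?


Input: jobgenfp
Checking each character:
  'j' at position 0: consonant
  'o' at position 1: vowel (running total: 1)
  'b' at position 2: consonant
  'g' at position 3: consonant
  'e' at position 4: vowel (running total: 2)
  'n' at position 5: consonant
  'f' at position 6: consonant
  'p' at position 7: consonant
Total vowels: 2

2


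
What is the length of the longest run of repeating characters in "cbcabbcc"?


Input: "cbcabbcc"
Scanning for longest run:
  Position 1 ('b'): new char, reset run to 1
  Position 2 ('c'): new char, reset run to 1
  Position 3 ('a'): new char, reset run to 1
  Position 4 ('b'): new char, reset run to 1
  Position 5 ('b'): continues run of 'b', length=2
  Position 6 ('c'): new char, reset run to 1
  Position 7 ('c'): continues run of 'c', length=2
Longest run: 'b' with length 2

2


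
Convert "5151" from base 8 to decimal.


Input: "5151" in base 8
Positional expansion:
  Digit '5' (value 5) x 8^3 = 2560
  Digit '1' (value 1) x 8^2 = 64
  Digit '5' (value 5) x 8^1 = 40
  Digit '1' (value 1) x 8^0 = 1
Sum = 2665

2665


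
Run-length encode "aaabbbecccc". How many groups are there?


Input: aaabbbecccc
Scanning for consecutive runs:
  Group 1: 'a' x 3 (positions 0-2)
  Group 2: 'b' x 3 (positions 3-5)
  Group 3: 'e' x 1 (positions 6-6)
  Group 4: 'c' x 4 (positions 7-10)
Total groups: 4

4


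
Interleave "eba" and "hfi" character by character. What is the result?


Interleaving "eba" and "hfi":
  Position 0: 'e' from first, 'h' from second => "eh"
  Position 1: 'b' from first, 'f' from second => "bf"
  Position 2: 'a' from first, 'i' from second => "ai"
Result: ehbfai

ehbfai


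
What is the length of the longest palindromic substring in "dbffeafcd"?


Input: "dbffeafcd"
Checking substrings for palindromes:
  [2:4] "ff" (len 2) => palindrome
Longest palindromic substring: "ff" with length 2

2


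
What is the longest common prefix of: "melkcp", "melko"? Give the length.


Words: melkcp, melko
  Position 0: all 'm' => match
  Position 1: all 'e' => match
  Position 2: all 'l' => match
  Position 3: all 'k' => match
  Position 4: ('c', 'o') => mismatch, stop
LCP = "melk" (length 4)

4


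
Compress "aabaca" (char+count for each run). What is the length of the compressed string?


Input: aabaca
Runs:
  'a' x 2 => "a2"
  'b' x 1 => "b1"
  'a' x 1 => "a1"
  'c' x 1 => "c1"
  'a' x 1 => "a1"
Compressed: "a2b1a1c1a1"
Compressed length: 10

10


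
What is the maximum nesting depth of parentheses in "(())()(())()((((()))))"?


Input: "(())()(())()((((()))))"
Tracking depth:
  Position 0 '(': depth becomes 1
  Position 1 '(': depth becomes 2
  Position 2 ')': depth becomes 1
  Position 3 ')': depth becomes 0
  Position 4 '(': depth becomes 1
  Position 5 ')': depth becomes 0
  Position 6 '(': depth becomes 1
  Position 7 '(': depth becomes 2
  Position 8 ')': depth becomes 1
  Position 9 ')': depth becomes 0
  Position 10 '(': depth becomes 1
  Position 11 ')': depth becomes 0
  Position 12 '(': depth becomes 1
  Position 13 '(': depth becomes 2
  Position 14 '(': depth becomes 3
  Position 15 '(': depth becomes 4
  Position 16 '(': depth becomes 5
  Position 17 ')': depth becomes 4
  Position 18 ')': depth becomes 3
  Position 19 ')': depth becomes 2
  Position 20 ')': depth becomes 1
  Position 21 ')': depth becomes 0
Maximum depth reached: 5

5


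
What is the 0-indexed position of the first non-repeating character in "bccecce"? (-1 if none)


Input: bccecce
Character frequencies:
  'b': 1
  'c': 4
  'e': 2
Scanning left to right for freq == 1:
  Position 0 ('b'): unique! => answer = 0

0


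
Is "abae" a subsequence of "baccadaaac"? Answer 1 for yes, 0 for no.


Check if "abae" is a subsequence of "baccadaaac"
Greedy scan:
  Position 0 ('b'): no match needed
  Position 1 ('a'): matches sub[0] = 'a'
  Position 2 ('c'): no match needed
  Position 3 ('c'): no match needed
  Position 4 ('a'): no match needed
  Position 5 ('d'): no match needed
  Position 6 ('a'): no match needed
  Position 7 ('a'): no match needed
  Position 8 ('a'): no match needed
  Position 9 ('c'): no match needed
Only matched 1/4 characters => not a subsequence

0


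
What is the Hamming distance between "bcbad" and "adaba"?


Comparing "bcbad" and "adaba" position by position:
  Position 0: 'b' vs 'a' => differ
  Position 1: 'c' vs 'd' => differ
  Position 2: 'b' vs 'a' => differ
  Position 3: 'a' vs 'b' => differ
  Position 4: 'd' vs 'a' => differ
Total differences (Hamming distance): 5

5


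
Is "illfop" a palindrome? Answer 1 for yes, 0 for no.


Input: illfop
Reversed: poflli
  Compare pos 0 ('i') with pos 5 ('p'): MISMATCH
  Compare pos 1 ('l') with pos 4 ('o'): MISMATCH
  Compare pos 2 ('l') with pos 3 ('f'): MISMATCH
Result: not a palindrome

0


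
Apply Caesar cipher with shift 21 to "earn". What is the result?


Caesar cipher: shift "earn" by 21
  'e' (pos 4) + 21 = pos 25 = 'z'
  'a' (pos 0) + 21 = pos 21 = 'v'
  'r' (pos 17) + 21 = pos 12 = 'm'
  'n' (pos 13) + 21 = pos 8 = 'i'
Result: zvmi

zvmi


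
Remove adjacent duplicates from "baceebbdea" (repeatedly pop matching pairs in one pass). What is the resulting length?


Input: baceebbdea
Stack-based adjacent duplicate removal:
  Read 'b': push. Stack: b
  Read 'a': push. Stack: ba
  Read 'c': push. Stack: bac
  Read 'e': push. Stack: bace
  Read 'e': matches stack top 'e' => pop. Stack: bac
  Read 'b': push. Stack: bacb
  Read 'b': matches stack top 'b' => pop. Stack: bac
  Read 'd': push. Stack: bacd
  Read 'e': push. Stack: bacde
  Read 'a': push. Stack: bacdea
Final stack: "bacdea" (length 6)

6


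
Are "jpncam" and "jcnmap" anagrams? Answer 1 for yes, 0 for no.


Strings: "jpncam", "jcnmap"
Sorted first:  acjmnp
Sorted second: acjmnp
Sorted forms match => anagrams

1


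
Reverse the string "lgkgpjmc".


Input: lgkgpjmc
Reading characters right to left:
  Position 7: 'c'
  Position 6: 'm'
  Position 5: 'j'
  Position 4: 'p'
  Position 3: 'g'
  Position 2: 'k'
  Position 1: 'g'
  Position 0: 'l'
Reversed: cmjpgkgl

cmjpgkgl


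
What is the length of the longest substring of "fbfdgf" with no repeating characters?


Input: "fbfdgf"
Sliding window (track last position of each char):
  Position 0 ('f'): window [0,0] length 1 -- new best
  Position 1 ('b'): window [0,1] length 2 -- new best
  Position 2 ('f'): repeat (last at 0), move window start to 1
  Position 2 ('f'): window [1,2] length 2
  Position 3 ('d'): window [1,3] length 3 -- new best
  Position 4 ('g'): window [1,4] length 4 -- new best
  Position 5 ('f'): repeat (last at 2), move window start to 3
  Position 5 ('f'): window [3,5] length 3
Longest substring with no repeats: "bfdg" with length 4

4


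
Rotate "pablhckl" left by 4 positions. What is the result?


Input: "pablhckl", rotate left by 4
First 4 characters: "pabl"
Remaining characters: "hckl"
Concatenate remaining + first: "hckl" + "pabl" = "hcklpabl"

hcklpabl


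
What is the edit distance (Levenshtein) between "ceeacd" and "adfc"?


Computing edit distance: "ceeacd" -> "adfc"
DP table:
           a    d    f    c
      0    1    2    3    4
  c   1    1    2    3    3
  e   2    2    2    3    4
  e   3    3    3    3    4
  a   4    3    4    4    4
  c   5    4    4    5    4
  d   6    5    4    5    5
Edit distance = dp[6][4] = 5

5


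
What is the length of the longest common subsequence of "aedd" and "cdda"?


LCS of "aedd" and "cdda"
DP table:
           c    d    d    a
      0    0    0    0    0
  a   0    0    0    0    1
  e   0    0    0    0    1
  d   0    0    1    1    1
  d   0    0    1    2    2
LCS length = dp[4][4] = 2

2


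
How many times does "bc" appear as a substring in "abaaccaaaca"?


Searching for "bc" in "abaaccaaaca"
Scanning each position:
  Position 0: "ab" => no
  Position 1: "ba" => no
  Position 2: "aa" => no
  Position 3: "ac" => no
  Position 4: "cc" => no
  Position 5: "ca" => no
  Position 6: "aa" => no
  Position 7: "aa" => no
  Position 8: "ac" => no
  Position 9: "ca" => no
Total occurrences: 0

0


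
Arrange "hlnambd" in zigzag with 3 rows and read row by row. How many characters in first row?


Zigzag "hlnambd" into 3 rows:
Placing characters:
  'h' => row 0
  'l' => row 1
  'n' => row 2
  'a' => row 1
  'm' => row 0
  'b' => row 1
  'd' => row 2
Rows:
  Row 0: "hm"
  Row 1: "lab"
  Row 2: "nd"
First row length: 2

2


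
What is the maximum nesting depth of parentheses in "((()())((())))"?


Input: "((()())((())))"
Tracking depth:
  Position 0 '(': depth becomes 1
  Position 1 '(': depth becomes 2
  Position 2 '(': depth becomes 3
  Position 3 ')': depth becomes 2
  Position 4 '(': depth becomes 3
  Position 5 ')': depth becomes 2
  Position 6 ')': depth becomes 1
  Position 7 '(': depth becomes 2
  Position 8 '(': depth becomes 3
  Position 9 '(': depth becomes 4
  Position 10 ')': depth becomes 3
  Position 11 ')': depth becomes 2
  Position 12 ')': depth becomes 1
  Position 13 ')': depth becomes 0
Maximum depth reached: 4

4


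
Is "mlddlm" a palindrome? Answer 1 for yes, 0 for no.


Input: mlddlm
Reversed: mlddlm
  Compare pos 0 ('m') with pos 5 ('m'): match
  Compare pos 1 ('l') with pos 4 ('l'): match
  Compare pos 2 ('d') with pos 3 ('d'): match
Result: palindrome

1


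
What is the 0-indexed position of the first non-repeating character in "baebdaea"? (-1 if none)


Input: baebdaea
Character frequencies:
  'a': 3
  'b': 2
  'd': 1
  'e': 2
Scanning left to right for freq == 1:
  Position 0 ('b'): freq=2, skip
  Position 1 ('a'): freq=3, skip
  Position 2 ('e'): freq=2, skip
  Position 3 ('b'): freq=2, skip
  Position 4 ('d'): unique! => answer = 4

4


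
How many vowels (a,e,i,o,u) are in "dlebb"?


Input: dlebb
Checking each character:
  'd' at position 0: consonant
  'l' at position 1: consonant
  'e' at position 2: vowel (running total: 1)
  'b' at position 3: consonant
  'b' at position 4: consonant
Total vowels: 1

1


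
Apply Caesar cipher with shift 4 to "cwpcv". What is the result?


Caesar cipher: shift "cwpcv" by 4
  'c' (pos 2) + 4 = pos 6 = 'g'
  'w' (pos 22) + 4 = pos 0 = 'a'
  'p' (pos 15) + 4 = pos 19 = 't'
  'c' (pos 2) + 4 = pos 6 = 'g'
  'v' (pos 21) + 4 = pos 25 = 'z'
Result: gatgz

gatgz


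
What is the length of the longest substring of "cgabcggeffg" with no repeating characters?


Input: "cgabcggeffg"
Sliding window (track last position of each char):
  Position 0 ('c'): window [0,0] length 1 -- new best
  Position 1 ('g'): window [0,1] length 2 -- new best
  Position 2 ('a'): window [0,2] length 3 -- new best
  Position 3 ('b'): window [0,3] length 4 -- new best
  Position 4 ('c'): repeat (last at 0), move window start to 1
  Position 4 ('c'): window [1,4] length 4
  Position 5 ('g'): repeat (last at 1), move window start to 2
  Position 5 ('g'): window [2,5] length 4
  Position 6 ('g'): repeat (last at 5), move window start to 6
  Position 6 ('g'): window [6,6] length 1
  Position 7 ('e'): window [6,7] length 2
  Position 8 ('f'): window [6,8] length 3
  Position 9 ('f'): repeat (last at 8), move window start to 9
  Position 9 ('f'): window [9,9] length 1
  Position 10 ('g'): window [9,10] length 2
Longest substring with no repeats: "cgab" with length 4

4


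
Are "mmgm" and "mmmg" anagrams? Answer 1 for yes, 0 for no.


Strings: "mmgm", "mmmg"
Sorted first:  gmmm
Sorted second: gmmm
Sorted forms match => anagrams

1


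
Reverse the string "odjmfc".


Input: odjmfc
Reading characters right to left:
  Position 5: 'c'
  Position 4: 'f'
  Position 3: 'm'
  Position 2: 'j'
  Position 1: 'd'
  Position 0: 'o'
Reversed: cfmjdo

cfmjdo


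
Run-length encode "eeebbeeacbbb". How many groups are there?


Input: eeebbeeacbbb
Scanning for consecutive runs:
  Group 1: 'e' x 3 (positions 0-2)
  Group 2: 'b' x 2 (positions 3-4)
  Group 3: 'e' x 2 (positions 5-6)
  Group 4: 'a' x 1 (positions 7-7)
  Group 5: 'c' x 1 (positions 8-8)
  Group 6: 'b' x 3 (positions 9-11)
Total groups: 6

6


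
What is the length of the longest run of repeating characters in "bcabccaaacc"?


Input: "bcabccaaacc"
Scanning for longest run:
  Position 1 ('c'): new char, reset run to 1
  Position 2 ('a'): new char, reset run to 1
  Position 3 ('b'): new char, reset run to 1
  Position 4 ('c'): new char, reset run to 1
  Position 5 ('c'): continues run of 'c', length=2
  Position 6 ('a'): new char, reset run to 1
  Position 7 ('a'): continues run of 'a', length=2
  Position 8 ('a'): continues run of 'a', length=3
  Position 9 ('c'): new char, reset run to 1
  Position 10 ('c'): continues run of 'c', length=2
Longest run: 'a' with length 3

3


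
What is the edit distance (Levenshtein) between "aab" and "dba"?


Computing edit distance: "aab" -> "dba"
DP table:
           d    b    a
      0    1    2    3
  a   1    1    2    2
  a   2    2    2    2
  b   3    3    2    3
Edit distance = dp[3][3] = 3

3


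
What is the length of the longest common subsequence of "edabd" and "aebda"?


LCS of "edabd" and "aebda"
DP table:
           a    e    b    d    a
      0    0    0    0    0    0
  e   0    0    1    1    1    1
  d   0    0    1    1    2    2
  a   0    1    1    1    2    3
  b   0    1    1    2    2    3
  d   0    1    1    2    3    3
LCS length = dp[5][5] = 3

3


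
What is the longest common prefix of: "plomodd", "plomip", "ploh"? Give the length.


Words: plomodd, plomip, ploh
  Position 0: all 'p' => match
  Position 1: all 'l' => match
  Position 2: all 'o' => match
  Position 3: ('m', 'm', 'h') => mismatch, stop
LCP = "plo" (length 3)

3


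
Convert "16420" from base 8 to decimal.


Input: "16420" in base 8
Positional expansion:
  Digit '1' (value 1) x 8^4 = 4096
  Digit '6' (value 6) x 8^3 = 3072
  Digit '4' (value 4) x 8^2 = 256
  Digit '2' (value 2) x 8^1 = 16
  Digit '0' (value 0) x 8^0 = 0
Sum = 7440

7440


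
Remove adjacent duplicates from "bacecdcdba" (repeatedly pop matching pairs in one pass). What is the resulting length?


Input: bacecdcdba
Stack-based adjacent duplicate removal:
  Read 'b': push. Stack: b
  Read 'a': push. Stack: ba
  Read 'c': push. Stack: bac
  Read 'e': push. Stack: bace
  Read 'c': push. Stack: bacec
  Read 'd': push. Stack: bacecd
  Read 'c': push. Stack: bacecdc
  Read 'd': push. Stack: bacecdcd
  Read 'b': push. Stack: bacecdcdb
  Read 'a': push. Stack: bacecdcdba
Final stack: "bacecdcdba" (length 10)

10


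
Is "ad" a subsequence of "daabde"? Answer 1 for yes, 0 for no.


Check if "ad" is a subsequence of "daabde"
Greedy scan:
  Position 0 ('d'): no match needed
  Position 1 ('a'): matches sub[0] = 'a'
  Position 2 ('a'): no match needed
  Position 3 ('b'): no match needed
  Position 4 ('d'): matches sub[1] = 'd'
  Position 5 ('e'): no match needed
All 2 characters matched => is a subsequence

1


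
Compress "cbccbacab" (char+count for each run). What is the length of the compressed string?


Input: cbccbacab
Runs:
  'c' x 1 => "c1"
  'b' x 1 => "b1"
  'c' x 2 => "c2"
  'b' x 1 => "b1"
  'a' x 1 => "a1"
  'c' x 1 => "c1"
  'a' x 1 => "a1"
  'b' x 1 => "b1"
Compressed: "c1b1c2b1a1c1a1b1"
Compressed length: 16

16


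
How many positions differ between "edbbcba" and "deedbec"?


Comparing "edbbcba" and "deedbec" position by position:
  Position 0: 'e' vs 'd' => DIFFER
  Position 1: 'd' vs 'e' => DIFFER
  Position 2: 'b' vs 'e' => DIFFER
  Position 3: 'b' vs 'd' => DIFFER
  Position 4: 'c' vs 'b' => DIFFER
  Position 5: 'b' vs 'e' => DIFFER
  Position 6: 'a' vs 'c' => DIFFER
Positions that differ: 7

7


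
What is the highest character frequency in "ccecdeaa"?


Input: ccecdeaa
Character counts:
  'a': 2
  'c': 3
  'd': 1
  'e': 2
Maximum frequency: 3

3


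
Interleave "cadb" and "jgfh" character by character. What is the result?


Interleaving "cadb" and "jgfh":
  Position 0: 'c' from first, 'j' from second => "cj"
  Position 1: 'a' from first, 'g' from second => "ag"
  Position 2: 'd' from first, 'f' from second => "df"
  Position 3: 'b' from first, 'h' from second => "bh"
Result: cjagdfbh

cjagdfbh


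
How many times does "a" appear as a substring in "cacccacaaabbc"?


Searching for "a" in "cacccacaaabbc"
Scanning each position:
  Position 0: "c" => no
  Position 1: "a" => MATCH
  Position 2: "c" => no
  Position 3: "c" => no
  Position 4: "c" => no
  Position 5: "a" => MATCH
  Position 6: "c" => no
  Position 7: "a" => MATCH
  Position 8: "a" => MATCH
  Position 9: "a" => MATCH
  Position 10: "b" => no
  Position 11: "b" => no
  Position 12: "c" => no
Total occurrences: 5

5


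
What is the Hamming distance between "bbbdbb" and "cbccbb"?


Comparing "bbbdbb" and "cbccbb" position by position:
  Position 0: 'b' vs 'c' => differ
  Position 1: 'b' vs 'b' => same
  Position 2: 'b' vs 'c' => differ
  Position 3: 'd' vs 'c' => differ
  Position 4: 'b' vs 'b' => same
  Position 5: 'b' vs 'b' => same
Total differences (Hamming distance): 3

3


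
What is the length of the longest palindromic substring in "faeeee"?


Input: "faeeee"
Checking substrings for palindromes:
  [2:6] "eeee" (len 4) => palindrome
  [2:5] "eee" (len 3) => palindrome
  [3:6] "eee" (len 3) => palindrome
  [2:4] "ee" (len 2) => palindrome
  [3:5] "ee" (len 2) => palindrome
  [4:6] "ee" (len 2) => palindrome
Longest palindromic substring: "eeee" with length 4

4


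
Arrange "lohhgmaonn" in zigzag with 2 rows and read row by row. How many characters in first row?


Zigzag "lohhgmaonn" into 2 rows:
Placing characters:
  'l' => row 0
  'o' => row 1
  'h' => row 0
  'h' => row 1
  'g' => row 0
  'm' => row 1
  'a' => row 0
  'o' => row 1
  'n' => row 0
  'n' => row 1
Rows:
  Row 0: "lhgan"
  Row 1: "ohmon"
First row length: 5

5


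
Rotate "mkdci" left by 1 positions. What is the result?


Input: "mkdci", rotate left by 1
First 1 characters: "m"
Remaining characters: "kdci"
Concatenate remaining + first: "kdci" + "m" = "kdcim"

kdcim


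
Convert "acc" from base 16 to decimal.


Input: "acc" in base 16
Positional expansion:
  Digit 'a' (value 10) x 16^2 = 2560
  Digit 'c' (value 12) x 16^1 = 192
  Digit 'c' (value 12) x 16^0 = 12
Sum = 2764

2764


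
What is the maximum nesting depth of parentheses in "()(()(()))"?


Input: "()(()(()))"
Tracking depth:
  Position 0 '(': depth becomes 1
  Position 1 ')': depth becomes 0
  Position 2 '(': depth becomes 1
  Position 3 '(': depth becomes 2
  Position 4 ')': depth becomes 1
  Position 5 '(': depth becomes 2
  Position 6 '(': depth becomes 3
  Position 7 ')': depth becomes 2
  Position 8 ')': depth becomes 1
  Position 9 ')': depth becomes 0
Maximum depth reached: 3

3


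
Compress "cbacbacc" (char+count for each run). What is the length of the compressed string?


Input: cbacbacc
Runs:
  'c' x 1 => "c1"
  'b' x 1 => "b1"
  'a' x 1 => "a1"
  'c' x 1 => "c1"
  'b' x 1 => "b1"
  'a' x 1 => "a1"
  'c' x 2 => "c2"
Compressed: "c1b1a1c1b1a1c2"
Compressed length: 14

14


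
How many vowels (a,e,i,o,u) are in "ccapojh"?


Input: ccapojh
Checking each character:
  'c' at position 0: consonant
  'c' at position 1: consonant
  'a' at position 2: vowel (running total: 1)
  'p' at position 3: consonant
  'o' at position 4: vowel (running total: 2)
  'j' at position 5: consonant
  'h' at position 6: consonant
Total vowels: 2

2


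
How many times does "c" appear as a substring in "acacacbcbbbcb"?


Searching for "c" in "acacacbcbbbcb"
Scanning each position:
  Position 0: "a" => no
  Position 1: "c" => MATCH
  Position 2: "a" => no
  Position 3: "c" => MATCH
  Position 4: "a" => no
  Position 5: "c" => MATCH
  Position 6: "b" => no
  Position 7: "c" => MATCH
  Position 8: "b" => no
  Position 9: "b" => no
  Position 10: "b" => no
  Position 11: "c" => MATCH
  Position 12: "b" => no
Total occurrences: 5

5


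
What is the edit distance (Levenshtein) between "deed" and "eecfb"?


Computing edit distance: "deed" -> "eecfb"
DP table:
           e    e    c    f    b
      0    1    2    3    4    5
  d   1    1    2    3    4    5
  e   2    1    1    2    3    4
  e   3    2    1    2    3    4
  d   4    3    2    2    3    4
Edit distance = dp[4][5] = 4

4
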